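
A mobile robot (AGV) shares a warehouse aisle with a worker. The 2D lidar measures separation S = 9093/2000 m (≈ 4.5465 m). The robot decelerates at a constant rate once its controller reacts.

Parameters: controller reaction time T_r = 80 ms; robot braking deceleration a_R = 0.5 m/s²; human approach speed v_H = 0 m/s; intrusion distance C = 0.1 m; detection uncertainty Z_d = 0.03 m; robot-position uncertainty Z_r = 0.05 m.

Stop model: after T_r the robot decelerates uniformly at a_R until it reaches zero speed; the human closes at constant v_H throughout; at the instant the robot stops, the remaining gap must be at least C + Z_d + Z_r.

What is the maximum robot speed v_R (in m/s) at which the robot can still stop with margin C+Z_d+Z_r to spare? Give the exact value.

v_R_max = 41/20 m/s = 2.0500 m/s

quadratic (1)·v² + (2/25)·v + (-8733/2000) = 0
  disc = (2/25)² − 4·(1)·(-8733/2000) = 43681/2500 ; √disc = 209/50
  v_R = (−(2/25) + 209/50) / (2·(1)) = 41/20 m/s
check:
stop time T_s = (41/20)/(1/2) = 4.1000 s
robot in T_r: 2.0500·0.0800 = 0.1640 m
braking distance = 2.0500²/(2·0.5000) = 4.2025 m
person approaches 0.0000·(0.0800+4.1000) = 0.0000 m
residual clearance needed = 0.1000+0.0300+0.0500 = 0.1800 m
sum ≈ 0.1640+4.2025+0.0000+0.1800 ≈ 4.5465 m = S ✓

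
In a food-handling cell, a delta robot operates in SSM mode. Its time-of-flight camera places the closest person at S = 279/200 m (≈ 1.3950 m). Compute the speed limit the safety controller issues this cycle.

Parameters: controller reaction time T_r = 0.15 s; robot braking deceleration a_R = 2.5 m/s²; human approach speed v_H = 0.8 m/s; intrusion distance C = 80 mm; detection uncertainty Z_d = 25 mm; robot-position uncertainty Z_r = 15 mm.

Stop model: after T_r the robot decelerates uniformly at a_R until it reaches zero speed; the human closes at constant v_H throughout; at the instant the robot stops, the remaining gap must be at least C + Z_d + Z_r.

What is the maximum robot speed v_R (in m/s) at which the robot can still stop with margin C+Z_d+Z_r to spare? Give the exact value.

v_R_max = 3/2 m/s = 1.5000 m/s

collect terms ⇒ (1/5)·v_R² + (47/100)·v_R + (-231/200) = 0
  disc = (47/100)² − 4·(1/5)·(-231/200) = 11449/10000 ; √disc = 107/100
  v_R = (−(47/100) + 107/100) / (2·(1/5)) = 3/2 m/s
check:
T_s = v_R/a_R = (3/2)/(5/2) = 0.6000 s
reaction-phase robot travel = 1.5000·0.1500 = 0.2250 m
robot under decel: 1.5000²/(2·2.5000) = 0.4500 m
human over T_r+T_s: 0.8000·(0.1500+0.6000) = 0.6000 m
residual clearance needed = 0.0800+0.0250+0.0150 = 0.1200 m
sum ≈ 0.2250+0.4500+0.6000+0.1200 ≈ 1.3950 m = S ✓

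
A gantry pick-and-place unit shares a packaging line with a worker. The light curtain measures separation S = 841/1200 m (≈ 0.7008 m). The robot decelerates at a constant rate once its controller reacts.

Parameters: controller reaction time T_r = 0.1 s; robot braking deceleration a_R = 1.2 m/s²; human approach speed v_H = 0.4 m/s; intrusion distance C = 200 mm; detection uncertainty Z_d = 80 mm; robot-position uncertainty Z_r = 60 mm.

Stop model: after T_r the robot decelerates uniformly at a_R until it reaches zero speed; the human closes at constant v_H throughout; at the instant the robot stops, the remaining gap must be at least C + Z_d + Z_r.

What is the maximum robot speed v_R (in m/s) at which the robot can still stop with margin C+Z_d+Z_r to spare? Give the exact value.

v_R_max = 1/2 m/s = 0.5000 m/s

quadratic (5/12)·v² + (13/30)·v + (-77/240) = 0
  disc = (13/30)² − 4·(5/12)·(-77/240) = 289/400 ; √disc = 17/20
  v_R = (−(13/30) + 17/20) / (2·(5/12)) = 1/2 m/s
check:
T_s = v_R/a_R = (1/2)/(6/5) = 0.4167 s
robot covers v_R·T_r = 0.5000·0.1000 = 0.0500 m before braking
braking distance = 0.5000²/(2·1.2000) = 0.1042 m
person approaches 0.4000·(0.1000+0.4167) = 0.2067 m
residual clearance needed = 0.2000+0.0800+0.0600 = 0.3400 m
sum ≈ 0.0500+0.1042+0.2067+0.3400 ≈ 0.7008 m = S ✓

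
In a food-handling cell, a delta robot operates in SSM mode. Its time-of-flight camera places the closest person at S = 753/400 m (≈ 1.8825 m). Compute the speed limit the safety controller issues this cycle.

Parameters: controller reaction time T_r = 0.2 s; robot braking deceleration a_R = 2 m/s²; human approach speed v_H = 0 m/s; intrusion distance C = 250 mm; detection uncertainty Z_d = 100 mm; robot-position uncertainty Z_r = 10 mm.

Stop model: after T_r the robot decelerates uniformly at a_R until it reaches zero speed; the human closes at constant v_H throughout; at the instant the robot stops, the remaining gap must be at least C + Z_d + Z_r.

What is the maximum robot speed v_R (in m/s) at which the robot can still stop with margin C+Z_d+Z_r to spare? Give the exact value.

collect terms ⇒ (1/4)·v_R² + (1/5)·v_R + (-609/400) = 0
  disc = (1/5)² − 4·(1/4)·(-609/400) = 25/16 ; √disc = 5/4
  v_R = (−(1/5) + 5/4) / (2·(1/4)) = 21/10 m/s
check:
T_s = v_R/a_R = (21/10)/2 = 1.0500 s
robot in T_r: 2.1000·0.2000 = 0.4200 m
braking distance = 2.1000²/(2·2.0000) = 1.1025 m
person approaches 0.0000·(0.2000+1.0500) = 0.0000 m
C+Z_d+Z_r = 0.2500+0.1000+0.0100 = 0.3600 m
sum ≈ 0.4200+1.1025+0.0000+0.3600 ≈ 1.8825 m = S ✓

v_R_max = 21/10 m/s = 2.1000 m/s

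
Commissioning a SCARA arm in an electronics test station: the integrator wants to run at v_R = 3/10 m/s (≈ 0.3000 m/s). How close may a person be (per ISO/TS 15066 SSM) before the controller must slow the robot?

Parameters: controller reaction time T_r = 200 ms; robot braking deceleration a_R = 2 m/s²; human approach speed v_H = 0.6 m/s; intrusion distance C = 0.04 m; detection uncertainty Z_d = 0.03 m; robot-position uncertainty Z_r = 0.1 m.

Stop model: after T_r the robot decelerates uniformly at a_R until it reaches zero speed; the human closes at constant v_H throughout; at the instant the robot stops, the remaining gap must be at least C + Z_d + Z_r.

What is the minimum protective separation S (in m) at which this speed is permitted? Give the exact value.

S_min = 37/80 m = 0.4625 m

T_s = v_R/a_R = (3/10)/2 = 0.1500 s
robot in T_r: 0.3000·0.2000 = 0.0600 m
robot covers 0.3000·0.1500 − ½·2.0000·0.1500² = 0.0225 m while stopping
person approaches 0.6000·(0.2000+0.1500) = 0.2100 m
C+Z_d+Z_r = 0.0400+0.0300+0.1000 = 0.1700 m
S_min ≈ 0.0600+0.0225+0.2100+0.1700  ⇒  S_min = 37/80 m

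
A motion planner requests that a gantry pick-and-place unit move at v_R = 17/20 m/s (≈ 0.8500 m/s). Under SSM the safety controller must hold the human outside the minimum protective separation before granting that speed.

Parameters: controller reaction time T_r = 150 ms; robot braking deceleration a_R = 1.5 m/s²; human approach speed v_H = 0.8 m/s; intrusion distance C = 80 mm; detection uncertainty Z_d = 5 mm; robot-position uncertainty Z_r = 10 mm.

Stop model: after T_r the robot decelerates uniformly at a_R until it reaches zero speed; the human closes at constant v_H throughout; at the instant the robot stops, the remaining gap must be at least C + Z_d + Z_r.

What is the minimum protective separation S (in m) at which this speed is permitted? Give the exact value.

stop time T_s = (17/20)/(3/2) = 0.5667 s
robot in T_r: 0.8500·0.1500 = 0.1275 m
robot under decel: 0.8500²/(2·1.5000) = 0.2408 m
person approaches 0.8000·(0.1500+0.5667) = 0.5733 m
residual clearance needed = 0.0800+0.0050+0.0100 = 0.0950 m
S_min ≈ 0.1275+0.2408+0.5733+0.0950  ⇒  S_min = 311/300 m

S_min = 311/300 m = 1.0367 m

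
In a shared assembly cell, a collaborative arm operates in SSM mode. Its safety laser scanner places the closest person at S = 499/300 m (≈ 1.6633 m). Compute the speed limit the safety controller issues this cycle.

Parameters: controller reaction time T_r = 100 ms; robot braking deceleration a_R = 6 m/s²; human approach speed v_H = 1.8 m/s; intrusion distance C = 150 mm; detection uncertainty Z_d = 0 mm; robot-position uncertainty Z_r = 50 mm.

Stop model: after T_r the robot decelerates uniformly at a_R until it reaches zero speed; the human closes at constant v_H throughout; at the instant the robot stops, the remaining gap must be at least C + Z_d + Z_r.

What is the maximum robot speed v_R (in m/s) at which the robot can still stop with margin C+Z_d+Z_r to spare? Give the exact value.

v_R_max = 11/5 m/s = 2.2000 m/s

at the boundary: (1/12)·v² + (2/5)·v + (-77/60) = 0
  disc = (2/5)² − 4·(1/12)·(-77/60) = 529/900 ; √disc = 23/30
  v_R = (−(2/5) + 23/30) / (2·(1/12)) = 11/5 m/s
check:
stop time T_s = (11/5)/6 = 0.3667 s
robot in T_r: 2.2000·0.1000 = 0.2200 m
robot covers 2.2000·0.3667 − ½·6.0000·0.3667² = 0.4033 m while stopping
person approaches 1.8000·(0.1000+0.3667) = 0.8400 m
residual clearance needed = 0.1500+0.0000+0.0500 = 0.2000 m
sum ≈ 0.2200+0.4033+0.8400+0.2000 ≈ 1.6633 m = S ✓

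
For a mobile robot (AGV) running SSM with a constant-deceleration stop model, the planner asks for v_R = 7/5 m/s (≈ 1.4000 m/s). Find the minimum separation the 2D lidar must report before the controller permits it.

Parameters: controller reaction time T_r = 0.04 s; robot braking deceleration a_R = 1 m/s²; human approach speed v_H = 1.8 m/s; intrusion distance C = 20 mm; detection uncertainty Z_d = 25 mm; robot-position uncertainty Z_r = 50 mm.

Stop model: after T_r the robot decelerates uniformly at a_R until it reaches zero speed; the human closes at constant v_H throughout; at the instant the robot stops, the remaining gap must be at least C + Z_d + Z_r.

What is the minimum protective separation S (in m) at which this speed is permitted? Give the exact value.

braking lasts T_s = (7/5)/1 = 1.4000 s
reaction-phase robot travel = 1.4000·0.0400 = 0.0560 m
robot under decel: 1.4000²/(2·1.0000) = 0.9800 m
human closes 1.8000·1.4400 = 2.5920 m
residual clearance needed = 0.0200+0.0250+0.0500 = 0.0950 m
S_min ≈ 0.0560+0.9800+2.5920+0.0950  ⇒  S_min = 3723/1000 m

S_min = 3723/1000 m = 3.7230 m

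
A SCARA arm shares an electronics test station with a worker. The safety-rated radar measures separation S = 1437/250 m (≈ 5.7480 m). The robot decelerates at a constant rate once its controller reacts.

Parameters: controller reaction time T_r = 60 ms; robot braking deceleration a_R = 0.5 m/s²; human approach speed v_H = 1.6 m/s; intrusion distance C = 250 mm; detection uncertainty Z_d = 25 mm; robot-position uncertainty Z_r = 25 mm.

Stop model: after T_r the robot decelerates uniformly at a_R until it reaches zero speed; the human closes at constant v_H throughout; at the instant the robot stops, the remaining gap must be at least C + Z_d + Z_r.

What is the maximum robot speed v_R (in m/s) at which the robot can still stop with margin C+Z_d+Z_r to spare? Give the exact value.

quadratic (1)·v² + (163/50)·v + (-669/125) = 0
  disc = (163/50)² − 4·(1)·(-669/125) = 80089/2500 ; √disc = 283/50
  v_R = (−(163/50) + 283/50) / (2·(1)) = 6/5 m/s
check:
T_s = v_R/a_R = (6/5)/(1/2) = 2.4000 s
reaction-phase robot travel = 1.2000·0.0600 = 0.0720 m
robot under decel: 1.2000²/(2·0.5000) = 1.4400 m
human closes 1.6000·2.4600 = 3.9360 m
margins: 0.2500+0.0250+0.0250 = 0.3000 m
sum ≈ 0.0720+1.4400+3.9360+0.3000 ≈ 5.7480 m = S ✓

v_R_max = 6/5 m/s = 1.2000 m/s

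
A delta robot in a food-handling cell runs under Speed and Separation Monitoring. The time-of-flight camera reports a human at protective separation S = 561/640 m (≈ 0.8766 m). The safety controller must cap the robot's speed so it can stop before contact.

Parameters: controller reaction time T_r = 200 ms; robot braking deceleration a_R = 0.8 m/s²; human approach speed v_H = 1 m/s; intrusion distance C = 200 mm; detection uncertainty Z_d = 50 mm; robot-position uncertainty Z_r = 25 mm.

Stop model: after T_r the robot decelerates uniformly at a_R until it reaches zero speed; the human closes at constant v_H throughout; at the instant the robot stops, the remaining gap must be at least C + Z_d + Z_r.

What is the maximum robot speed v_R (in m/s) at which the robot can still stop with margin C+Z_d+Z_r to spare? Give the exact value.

collect terms ⇒ (5/8)·v_R² + (29/20)·v_R + (-257/640) = 0
  disc = (29/20)² − 4·(5/8)·(-257/640) = 19881/6400 ; √disc = 141/80
  v_R = (−(29/20) + 141/80) / (2·(5/8)) = 1/4 m/s
check:
braking lasts T_s = (1/4)/(4/5) = 0.3125 s
robot in T_r: 0.2500·0.2000 = 0.0500 m
robot covers 0.2500·0.3125 − ½·0.8000·0.3125² = 0.0391 m while stopping
human over T_r+T_s: 1.0000·(0.2000+0.3125) = 0.5125 m
C+Z_d+Z_r = 0.2000+0.0500+0.0250 = 0.2750 m
sum ≈ 0.0500+0.0391+0.5125+0.2750 ≈ 0.8766 m = S ✓

v_R_max = 1/4 m/s = 0.2500 m/s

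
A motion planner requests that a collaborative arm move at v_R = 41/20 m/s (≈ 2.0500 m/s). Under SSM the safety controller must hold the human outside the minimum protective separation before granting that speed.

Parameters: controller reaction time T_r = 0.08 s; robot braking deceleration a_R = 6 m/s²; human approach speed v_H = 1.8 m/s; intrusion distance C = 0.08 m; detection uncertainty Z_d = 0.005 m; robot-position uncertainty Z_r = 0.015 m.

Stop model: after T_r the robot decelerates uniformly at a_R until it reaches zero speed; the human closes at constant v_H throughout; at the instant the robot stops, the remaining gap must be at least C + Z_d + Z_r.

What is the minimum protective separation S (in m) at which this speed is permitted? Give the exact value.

S_min = 32957/24000 m = 1.3732 m

braking lasts T_s = (41/20)/6 = 0.3417 s
reaction-phase robot travel = 2.0500·0.0800 = 0.1640 m
robot under decel: 2.0500²/(2·6.0000) = 0.3502 m
human closes 1.8000·0.4217 = 0.7590 m
C+Z_d+Z_r = 0.0800+0.0050+0.0150 = 0.1000 m
S_min ≈ 0.1640+0.3502+0.7590+0.1000  ⇒  S_min = 32957/24000 m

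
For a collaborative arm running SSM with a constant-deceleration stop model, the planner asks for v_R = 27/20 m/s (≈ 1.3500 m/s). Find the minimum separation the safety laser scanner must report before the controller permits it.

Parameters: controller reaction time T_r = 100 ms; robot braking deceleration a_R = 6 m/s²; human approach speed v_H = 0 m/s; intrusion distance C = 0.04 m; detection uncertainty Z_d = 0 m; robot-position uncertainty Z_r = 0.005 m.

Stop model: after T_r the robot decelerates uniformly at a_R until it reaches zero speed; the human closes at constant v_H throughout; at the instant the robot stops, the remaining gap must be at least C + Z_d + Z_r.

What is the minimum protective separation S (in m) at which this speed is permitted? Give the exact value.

T_s = v_R/a_R = (27/20)/6 = 0.2250 s
reaction-phase robot travel = 1.3500·0.1000 = 0.1350 m
robot covers 1.3500·0.2250 − ½·6.0000·0.2250² = 0.1519 m while stopping
person approaches 0.0000·(0.1000+0.2250) = 0.0000 m
residual clearance needed = 0.0400+0.0000+0.0050 = 0.0450 m
S_min ≈ 0.1350+0.1519+0.0000+0.0450  ⇒  S_min = 531/1600 m

S_min = 531/1600 m = 0.3319 m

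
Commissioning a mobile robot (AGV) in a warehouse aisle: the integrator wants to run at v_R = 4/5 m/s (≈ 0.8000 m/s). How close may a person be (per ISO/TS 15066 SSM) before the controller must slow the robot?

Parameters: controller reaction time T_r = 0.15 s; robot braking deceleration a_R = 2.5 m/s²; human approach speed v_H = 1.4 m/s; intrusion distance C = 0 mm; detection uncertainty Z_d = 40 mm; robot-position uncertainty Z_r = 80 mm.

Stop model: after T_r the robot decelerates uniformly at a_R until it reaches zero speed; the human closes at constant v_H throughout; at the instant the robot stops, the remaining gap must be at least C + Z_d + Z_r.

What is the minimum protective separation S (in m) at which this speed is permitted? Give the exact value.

T_s = v_R/a_R = (4/5)/(5/2) = 0.3200 s
robot covers v_R·T_r = 0.8000·0.1500 = 0.1200 m before braking
robot under decel: 0.8000²/(2·2.5000) = 0.1280 m
human over T_r+T_s: 1.4000·(0.1500+0.3200) = 0.6580 m
C+Z_d+Z_r = 0.0000+0.0400+0.0800 = 0.1200 m
S_min ≈ 0.1200+0.1280+0.6580+0.1200  ⇒  S_min = 513/500 m

S_min = 513/500 m = 1.0260 m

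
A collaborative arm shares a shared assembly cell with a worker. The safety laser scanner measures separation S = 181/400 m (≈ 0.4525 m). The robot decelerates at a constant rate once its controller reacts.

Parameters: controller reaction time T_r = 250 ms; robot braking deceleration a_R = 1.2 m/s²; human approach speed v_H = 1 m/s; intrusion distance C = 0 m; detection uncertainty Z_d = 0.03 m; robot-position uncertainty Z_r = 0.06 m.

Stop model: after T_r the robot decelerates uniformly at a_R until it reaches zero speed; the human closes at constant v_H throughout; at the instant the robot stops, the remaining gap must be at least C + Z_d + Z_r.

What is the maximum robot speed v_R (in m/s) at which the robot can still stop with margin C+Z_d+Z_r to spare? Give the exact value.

v_R_max = 1/10 m/s = 0.1000 m/s

at the boundary: (5/12)·v² + (13/12)·v + (-9/80) = 0
  disc = (13/12)² − 4·(5/12)·(-9/80) = 49/36 ; √disc = 7/6
  v_R = (−(13/12) + 7/6) / (2·(5/12)) = 1/10 m/s
check:
T_s = v_R/a_R = (1/10)/(6/5) = 0.0833 s
robot in T_r: 0.1000·0.2500 = 0.0250 m
braking distance = 0.1000²/(2·1.2000) = 0.0042 m
human closes 1.0000·0.3333 = 0.3333 m
margins: 0.0000+0.0300+0.0600 = 0.0900 m
sum ≈ 0.0250+0.0042+0.3333+0.0900 ≈ 0.4525 m = S ✓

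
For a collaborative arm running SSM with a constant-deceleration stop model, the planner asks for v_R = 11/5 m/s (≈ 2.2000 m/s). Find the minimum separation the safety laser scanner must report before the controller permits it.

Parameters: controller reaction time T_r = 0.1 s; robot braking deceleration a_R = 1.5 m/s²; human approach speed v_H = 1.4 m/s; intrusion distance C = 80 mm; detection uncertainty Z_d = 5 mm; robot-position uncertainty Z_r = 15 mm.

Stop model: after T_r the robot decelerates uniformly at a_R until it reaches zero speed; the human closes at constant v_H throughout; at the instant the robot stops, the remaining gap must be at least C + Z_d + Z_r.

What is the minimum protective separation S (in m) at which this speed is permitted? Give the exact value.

braking lasts T_s = (11/5)/(3/2) = 1.4667 s
robot in T_r: 2.2000·0.1000 = 0.2200 m
robot covers 2.2000·1.4667 − ½·1.5000·1.4667² = 1.6133 m while stopping
human closes 1.4000·1.5667 = 2.1933 m
residual clearance needed = 0.0800+0.0050+0.0150 = 0.1000 m
S_min ≈ 0.2200+1.6133+2.1933+0.1000  ⇒  S_min = 619/150 m

S_min = 619/150 m = 4.1267 m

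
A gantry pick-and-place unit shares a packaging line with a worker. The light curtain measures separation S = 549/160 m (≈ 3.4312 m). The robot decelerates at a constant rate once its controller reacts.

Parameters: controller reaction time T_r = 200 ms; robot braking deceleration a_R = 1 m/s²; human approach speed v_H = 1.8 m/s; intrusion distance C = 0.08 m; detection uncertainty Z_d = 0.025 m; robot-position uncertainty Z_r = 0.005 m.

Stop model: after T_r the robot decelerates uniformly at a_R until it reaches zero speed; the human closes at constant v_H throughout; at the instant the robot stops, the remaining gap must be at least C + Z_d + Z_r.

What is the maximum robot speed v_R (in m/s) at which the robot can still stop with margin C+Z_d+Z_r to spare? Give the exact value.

v_R_max = 23/20 m/s = 1.1500 m/s

at the boundary: (1/2)·v² + (2)·v + (-2369/800) = 0
  disc = (2)² − 4·(1/2)·(-2369/800) = 3969/400 ; √disc = 63/20
  v_R = (−(2) + 63/20) / (2·(1/2)) = 23/20 m/s
check:
stop time T_s = (23/20)/1 = 1.1500 s
robot covers v_R·T_r = 1.1500·0.2000 = 0.2300 m before braking
braking distance = 1.1500²/(2·1.0000) = 0.6613 m
human over T_r+T_s: 1.8000·(0.2000+1.1500) = 2.4300 m
C+Z_d+Z_r = 0.0800+0.0250+0.0050 = 0.1100 m
sum ≈ 0.2300+0.6613+2.4300+0.1100 ≈ 3.4312 m = S ✓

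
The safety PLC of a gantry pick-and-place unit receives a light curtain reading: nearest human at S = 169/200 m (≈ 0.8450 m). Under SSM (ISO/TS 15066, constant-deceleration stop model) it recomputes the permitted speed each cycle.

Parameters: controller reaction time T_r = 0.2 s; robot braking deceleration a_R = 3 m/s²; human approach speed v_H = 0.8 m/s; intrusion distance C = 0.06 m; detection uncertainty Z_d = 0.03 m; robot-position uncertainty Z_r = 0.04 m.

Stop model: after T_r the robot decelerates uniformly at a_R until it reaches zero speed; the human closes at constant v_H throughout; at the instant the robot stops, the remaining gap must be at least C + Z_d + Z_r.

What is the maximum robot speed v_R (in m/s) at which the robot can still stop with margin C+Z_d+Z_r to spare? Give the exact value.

at the boundary: (1/6)·v² + (7/15)·v + (-111/200) = 0
  disc = (7/15)² − 4·(1/6)·(-111/200) = 529/900 ; √disc = 23/30
  v_R = (−(7/15) + 23/30) / (2·(1/6)) = 9/10 m/s
check:
braking lasts T_s = (9/10)/3 = 0.3000 s
robot in T_r: 0.9000·0.2000 = 0.1800 m
robot under decel: 0.9000²/(2·3.0000) = 0.1350 m
human closes 0.8000·0.5000 = 0.4000 m
margins: 0.0600+0.0300+0.0400 = 0.1300 m
sum ≈ 0.1800+0.1350+0.4000+0.1300 ≈ 0.8450 m = S ✓

v_R_max = 9/10 m/s = 0.9000 m/s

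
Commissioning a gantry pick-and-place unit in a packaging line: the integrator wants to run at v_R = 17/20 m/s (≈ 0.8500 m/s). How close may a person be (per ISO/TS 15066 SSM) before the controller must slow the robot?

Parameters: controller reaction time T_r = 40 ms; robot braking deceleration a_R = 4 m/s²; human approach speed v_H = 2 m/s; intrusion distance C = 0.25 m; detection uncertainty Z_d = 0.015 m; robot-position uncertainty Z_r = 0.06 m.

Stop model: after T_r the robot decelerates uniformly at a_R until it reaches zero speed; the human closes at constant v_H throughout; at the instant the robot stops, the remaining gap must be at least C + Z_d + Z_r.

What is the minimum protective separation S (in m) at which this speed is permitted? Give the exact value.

T_s = v_R/a_R = (17/20)/4 = 0.2125 s
reaction-phase robot travel = 0.8500·0.0400 = 0.0340 m
robot under decel: 0.8500²/(2·4.0000) = 0.0903 m
human over T_r+T_s: 2.0000·(0.0400+0.2125) = 0.5050 m
margins: 0.2500+0.0150+0.0600 = 0.3250 m
S_min ≈ 0.0340+0.0903+0.5050+0.3250  ⇒  S_min = 15269/16000 m

S_min = 15269/16000 m = 0.9543 m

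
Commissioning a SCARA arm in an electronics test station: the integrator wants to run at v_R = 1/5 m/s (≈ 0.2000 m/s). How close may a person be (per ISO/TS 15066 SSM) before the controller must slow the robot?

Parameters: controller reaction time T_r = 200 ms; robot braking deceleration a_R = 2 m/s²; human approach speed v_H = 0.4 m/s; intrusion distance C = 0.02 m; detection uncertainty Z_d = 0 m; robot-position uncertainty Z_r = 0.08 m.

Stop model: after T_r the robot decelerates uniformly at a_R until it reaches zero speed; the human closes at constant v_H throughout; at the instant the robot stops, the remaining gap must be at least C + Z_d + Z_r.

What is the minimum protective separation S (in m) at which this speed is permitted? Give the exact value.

S_min = 27/100 m = 0.2700 m

braking lasts T_s = (1/5)/2 = 0.1000 s
reaction-phase robot travel = 0.2000·0.2000 = 0.0400 m
braking distance = 0.2000²/(2·2.0000) = 0.0100 m
human over T_r+T_s: 0.4000·(0.2000+0.1000) = 0.1200 m
residual clearance needed = 0.0200+0.0000+0.0800 = 0.1000 m
S_min ≈ 0.0400+0.0100+0.1200+0.1000  ⇒  S_min = 27/100 m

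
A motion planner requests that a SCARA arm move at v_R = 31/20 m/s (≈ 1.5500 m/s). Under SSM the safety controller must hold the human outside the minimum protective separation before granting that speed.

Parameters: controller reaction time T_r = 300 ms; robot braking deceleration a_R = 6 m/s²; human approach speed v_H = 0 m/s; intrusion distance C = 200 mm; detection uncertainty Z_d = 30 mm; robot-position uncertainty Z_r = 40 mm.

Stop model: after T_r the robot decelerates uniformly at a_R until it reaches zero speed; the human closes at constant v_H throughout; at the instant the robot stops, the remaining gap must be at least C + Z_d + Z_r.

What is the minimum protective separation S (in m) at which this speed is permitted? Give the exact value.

stop time T_s = (31/20)/6 = 0.2583 s
reaction-phase robot travel = 1.5500·0.3000 = 0.4650 m
braking distance = 1.5500²/(2·6.0000) = 0.2002 m
human closes 0.0000·0.5583 = 0.0000 m
residual clearance needed = 0.2000+0.0300+0.0400 = 0.2700 m
S_min ≈ 0.4650+0.2002+0.0000+0.2700  ⇒  S_min = 4489/4800 m

S_min = 4489/4800 m = 0.9352 m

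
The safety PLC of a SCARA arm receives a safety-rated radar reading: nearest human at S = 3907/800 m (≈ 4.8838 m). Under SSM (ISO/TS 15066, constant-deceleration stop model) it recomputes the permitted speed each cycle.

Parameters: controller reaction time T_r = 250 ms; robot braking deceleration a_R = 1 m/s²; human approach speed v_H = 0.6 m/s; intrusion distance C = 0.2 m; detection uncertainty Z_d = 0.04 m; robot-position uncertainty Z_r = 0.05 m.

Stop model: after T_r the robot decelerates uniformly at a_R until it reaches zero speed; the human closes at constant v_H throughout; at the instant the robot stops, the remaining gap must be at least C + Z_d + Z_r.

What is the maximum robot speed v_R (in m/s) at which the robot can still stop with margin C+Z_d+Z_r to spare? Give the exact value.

v_R_max = 9/4 m/s = 2.2500 m/s

quadratic (1/2)·v² + (17/20)·v + (-711/160) = 0
  disc = (17/20)² − 4·(1/2)·(-711/160) = 961/100 ; √disc = 31/10
  v_R = (−(17/20) + 31/10) / (2·(1/2)) = 9/4 m/s
check:
braking lasts T_s = (9/4)/1 = 2.2500 s
robot in T_r: 2.2500·0.2500 = 0.5625 m
braking distance = 2.2500²/(2·1.0000) = 2.5312 m
person approaches 0.6000·(0.2500+2.2500) = 1.5000 m
margins: 0.2000+0.0400+0.0500 = 0.2900 m
sum ≈ 0.5625+2.5312+1.5000+0.2900 ≈ 4.8838 m = S ✓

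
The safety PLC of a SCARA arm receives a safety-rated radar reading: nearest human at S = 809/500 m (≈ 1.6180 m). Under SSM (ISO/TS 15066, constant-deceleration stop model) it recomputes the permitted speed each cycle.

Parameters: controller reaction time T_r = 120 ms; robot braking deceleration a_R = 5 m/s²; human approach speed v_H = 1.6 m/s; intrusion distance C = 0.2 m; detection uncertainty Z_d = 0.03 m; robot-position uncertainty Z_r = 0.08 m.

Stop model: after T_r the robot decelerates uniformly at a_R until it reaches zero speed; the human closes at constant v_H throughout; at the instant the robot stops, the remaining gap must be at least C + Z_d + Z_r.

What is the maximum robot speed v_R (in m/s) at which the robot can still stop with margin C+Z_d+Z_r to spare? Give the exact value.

at the boundary: (1/10)·v² + (11/25)·v + (-279/250) = 0
  disc = (11/25)² − 4·(1/10)·(-279/250) = 16/25 ; √disc = 4/5
  v_R = (−(11/25) + 4/5) / (2·(1/10)) = 9/5 m/s
check:
T_s = v_R/a_R = (9/5)/5 = 0.3600 s
robot covers v_R·T_r = 1.8000·0.1200 = 0.2160 m before braking
robot under decel: 1.8000²/(2·5.0000) = 0.3240 m
person approaches 1.6000·(0.1200+0.3600) = 0.7680 m
residual clearance needed = 0.2000+0.0300+0.0800 = 0.3100 m
sum ≈ 0.2160+0.3240+0.7680+0.3100 ≈ 1.6180 m = S ✓

v_R_max = 9/5 m/s = 1.8000 m/s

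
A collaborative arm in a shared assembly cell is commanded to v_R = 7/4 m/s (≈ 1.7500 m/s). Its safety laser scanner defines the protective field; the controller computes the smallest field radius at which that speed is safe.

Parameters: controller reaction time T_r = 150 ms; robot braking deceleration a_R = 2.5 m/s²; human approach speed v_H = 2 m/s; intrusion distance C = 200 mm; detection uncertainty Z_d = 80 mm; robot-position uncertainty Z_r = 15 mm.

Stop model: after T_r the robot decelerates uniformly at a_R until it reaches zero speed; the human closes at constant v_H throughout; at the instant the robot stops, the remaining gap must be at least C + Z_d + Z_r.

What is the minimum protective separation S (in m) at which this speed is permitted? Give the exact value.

S_min = 287/100 m = 2.8700 m

T_s = v_R/a_R = (7/4)/(5/2) = 0.7000 s
robot in T_r: 1.7500·0.1500 = 0.2625 m
robot covers 1.7500·0.7000 − ½·2.5000·0.7000² = 0.6125 m while stopping
human over T_r+T_s: 2.0000·(0.1500+0.7000) = 1.7000 m
residual clearance needed = 0.2000+0.0800+0.0150 = 0.2950 m
S_min ≈ 0.2625+0.6125+1.7000+0.2950  ⇒  S_min = 287/100 m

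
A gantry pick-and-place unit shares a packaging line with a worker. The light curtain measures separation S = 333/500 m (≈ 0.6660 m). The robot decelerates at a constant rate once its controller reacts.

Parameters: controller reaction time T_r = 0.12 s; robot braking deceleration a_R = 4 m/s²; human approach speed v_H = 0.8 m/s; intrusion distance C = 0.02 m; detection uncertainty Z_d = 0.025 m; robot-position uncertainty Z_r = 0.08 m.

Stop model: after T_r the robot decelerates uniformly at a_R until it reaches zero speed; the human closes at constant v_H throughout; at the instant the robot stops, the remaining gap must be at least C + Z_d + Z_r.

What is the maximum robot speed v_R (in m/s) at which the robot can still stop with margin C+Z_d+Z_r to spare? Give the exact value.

collect terms ⇒ (1/8)·v_R² + (8/25)·v_R + (-89/200) = 0
  disc = (8/25)² − 4·(1/8)·(-89/200) = 3249/10000 ; √disc = 57/100
  v_R = (−(8/25) + 57/100) / (2·(1/8)) = 1 m/s
check:
stop time T_s = 1/4 = 0.2500 s
robot covers v_R·T_r = 1.0000·0.1200 = 0.1200 m before braking
braking distance = 1.0000²/(2·4.0000) = 0.1250 m
human over T_r+T_s: 0.8000·(0.1200+0.2500) = 0.2960 m
C+Z_d+Z_r = 0.0200+0.0250+0.0800 = 0.1250 m
sum ≈ 0.1200+0.1250+0.2960+0.1250 ≈ 0.6660 m = S ✓

v_R_max = 1 m/s = 1.0000 m/s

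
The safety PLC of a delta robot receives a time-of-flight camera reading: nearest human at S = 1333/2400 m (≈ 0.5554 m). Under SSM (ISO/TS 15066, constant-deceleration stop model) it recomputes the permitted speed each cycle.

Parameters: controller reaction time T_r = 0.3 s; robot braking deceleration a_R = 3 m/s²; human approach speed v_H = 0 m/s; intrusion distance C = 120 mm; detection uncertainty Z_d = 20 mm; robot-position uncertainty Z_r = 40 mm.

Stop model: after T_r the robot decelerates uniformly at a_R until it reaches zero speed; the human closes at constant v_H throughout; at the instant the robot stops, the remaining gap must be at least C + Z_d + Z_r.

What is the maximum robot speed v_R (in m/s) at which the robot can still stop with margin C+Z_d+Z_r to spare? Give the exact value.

quadratic (1/6)·v² + (3/10)·v + (-901/2400) = 0
  disc = (3/10)² − 4·(1/6)·(-901/2400) = 49/144 ; √disc = 7/12
  v_R = (−(3/10) + 7/12) / (2·(1/6)) = 17/20 m/s
check:
T_s = v_R/a_R = (17/20)/3 = 0.2833 s
robot covers v_R·T_r = 0.8500·0.3000 = 0.2550 m before braking
robot covers 0.8500·0.2833 − ½·3.0000·0.2833² = 0.1204 m while stopping
human over T_r+T_s: 0.0000·(0.3000+0.2833) = 0.0000 m
C+Z_d+Z_r = 0.1200+0.0200+0.0400 = 0.1800 m
sum ≈ 0.2550+0.1204+0.0000+0.1800 ≈ 0.5554 m = S ✓

v_R_max = 17/20 m/s = 0.8500 m/s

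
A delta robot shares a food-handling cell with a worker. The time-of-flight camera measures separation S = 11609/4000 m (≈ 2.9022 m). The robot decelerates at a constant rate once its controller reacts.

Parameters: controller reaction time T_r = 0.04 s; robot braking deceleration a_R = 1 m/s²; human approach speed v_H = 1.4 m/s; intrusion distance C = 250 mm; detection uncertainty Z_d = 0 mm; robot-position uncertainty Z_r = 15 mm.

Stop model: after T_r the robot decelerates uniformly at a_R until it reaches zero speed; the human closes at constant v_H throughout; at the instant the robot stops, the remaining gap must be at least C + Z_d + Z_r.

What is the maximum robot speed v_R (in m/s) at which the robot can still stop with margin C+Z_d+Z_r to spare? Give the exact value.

v_R_max = 5/4 m/s = 1.2500 m/s

at the boundary: (1/2)·v² + (36/25)·v + (-413/160) = 0
  disc = (36/25)² − 4·(1/2)·(-413/160) = 72361/10000 ; √disc = 269/100
  v_R = (−(36/25) + 269/100) / (2·(1/2)) = 5/4 m/s
check:
stop time T_s = (5/4)/1 = 1.2500 s
robot in T_r: 1.2500·0.0400 = 0.0500 m
robot under decel: 1.2500²/(2·1.0000) = 0.7812 m
human over T_r+T_s: 1.4000·(0.0400+1.2500) = 1.8060 m
C+Z_d+Z_r = 0.2500+0.0000+0.0150 = 0.2650 m
sum ≈ 0.0500+0.7812+1.8060+0.2650 ≈ 2.9022 m = S ✓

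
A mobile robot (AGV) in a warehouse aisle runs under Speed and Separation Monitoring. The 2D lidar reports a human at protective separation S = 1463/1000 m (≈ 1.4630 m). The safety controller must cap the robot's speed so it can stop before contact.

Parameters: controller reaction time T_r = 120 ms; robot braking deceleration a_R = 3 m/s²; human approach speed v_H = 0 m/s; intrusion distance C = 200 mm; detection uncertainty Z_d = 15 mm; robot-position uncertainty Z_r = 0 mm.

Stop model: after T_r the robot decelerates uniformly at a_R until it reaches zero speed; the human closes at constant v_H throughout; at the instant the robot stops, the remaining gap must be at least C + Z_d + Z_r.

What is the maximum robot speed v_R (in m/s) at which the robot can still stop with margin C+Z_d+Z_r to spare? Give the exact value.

v_R_max = 12/5 m/s = 2.4000 m/s

at the boundary: (1/6)·v² + (3/25)·v + (-156/125) = 0
  disc = (3/25)² − 4·(1/6)·(-156/125) = 529/625 ; √disc = 23/25
  v_R = (−(3/25) + 23/25) / (2·(1/6)) = 12/5 m/s
check:
T_s = v_R/a_R = (12/5)/3 = 0.8000 s
reaction-phase robot travel = 2.4000·0.1200 = 0.2880 m
robot under decel: 2.4000²/(2·3.0000) = 0.9600 m
person approaches 0.0000·(0.1200+0.8000) = 0.0000 m
margins: 0.2000+0.0150+0.0000 = 0.2150 m
sum ≈ 0.2880+0.9600+0.0000+0.2150 ≈ 1.4630 m = S ✓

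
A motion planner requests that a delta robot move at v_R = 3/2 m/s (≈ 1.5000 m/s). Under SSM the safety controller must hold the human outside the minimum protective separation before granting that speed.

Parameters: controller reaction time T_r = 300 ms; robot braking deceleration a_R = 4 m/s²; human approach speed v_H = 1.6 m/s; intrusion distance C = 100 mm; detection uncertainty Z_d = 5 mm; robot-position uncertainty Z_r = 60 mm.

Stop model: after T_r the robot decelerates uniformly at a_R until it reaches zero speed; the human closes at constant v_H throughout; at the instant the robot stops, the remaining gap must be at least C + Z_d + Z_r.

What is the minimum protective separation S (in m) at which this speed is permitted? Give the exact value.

S_min = 1581/800 m = 1.9763 m

braking lasts T_s = (3/2)/4 = 0.3750 s
reaction-phase robot travel = 1.5000·0.3000 = 0.4500 m
robot under decel: 1.5000²/(2·4.0000) = 0.2812 m
person approaches 1.6000·(0.3000+0.3750) = 1.0800 m
margins: 0.1000+0.0050+0.0600 = 0.1650 m
S_min ≈ 0.4500+0.2812+1.0800+0.1650  ⇒  S_min = 1581/800 m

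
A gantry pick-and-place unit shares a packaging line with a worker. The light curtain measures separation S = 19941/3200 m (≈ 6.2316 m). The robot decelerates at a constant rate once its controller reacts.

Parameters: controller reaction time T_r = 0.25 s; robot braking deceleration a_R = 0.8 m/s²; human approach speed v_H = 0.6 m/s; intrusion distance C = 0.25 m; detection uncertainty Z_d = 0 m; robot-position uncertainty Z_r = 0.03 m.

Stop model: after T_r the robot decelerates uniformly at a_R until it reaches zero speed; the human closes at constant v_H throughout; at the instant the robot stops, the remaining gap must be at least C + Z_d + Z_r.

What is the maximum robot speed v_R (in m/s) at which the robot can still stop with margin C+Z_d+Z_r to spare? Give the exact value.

at the boundary: (5/8)·v² + (1)·v + (-3713/640) = 0
  disc = (1)² − 4·(5/8)·(-3713/640) = 3969/256 ; √disc = 63/16
  v_R = (−(1) + 63/16) / (2·(5/8)) = 47/20 m/s
check:
braking lasts T_s = (47/20)/(4/5) = 2.9375 s
robot in T_r: 2.3500·0.2500 = 0.5875 m
braking distance = 2.3500²/(2·0.8000) = 3.4516 m
person approaches 0.6000·(0.2500+2.9375) = 1.9125 m
margins: 0.2500+0.0000+0.0300 = 0.2800 m
sum ≈ 0.5875+3.4516+1.9125+0.2800 ≈ 6.2316 m = S ✓

v_R_max = 47/20 m/s = 2.3500 m/s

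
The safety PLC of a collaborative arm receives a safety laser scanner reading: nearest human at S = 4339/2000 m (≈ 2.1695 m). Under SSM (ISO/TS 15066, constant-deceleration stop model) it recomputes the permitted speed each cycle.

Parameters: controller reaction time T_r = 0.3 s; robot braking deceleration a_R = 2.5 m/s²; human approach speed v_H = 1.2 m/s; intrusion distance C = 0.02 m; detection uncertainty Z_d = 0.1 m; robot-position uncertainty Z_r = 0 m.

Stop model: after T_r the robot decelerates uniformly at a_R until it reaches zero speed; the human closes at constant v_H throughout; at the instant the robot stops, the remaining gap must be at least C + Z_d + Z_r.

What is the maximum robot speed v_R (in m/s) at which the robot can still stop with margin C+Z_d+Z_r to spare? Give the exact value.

collect terms ⇒ (1/5)·v_R² + (39/50)·v_R + (-3379/2000) = 0
  disc = (39/50)² − 4·(1/5)·(-3379/2000) = 49/25 ; √disc = 7/5
  v_R = (−(39/50) + 7/5) / (2·(1/5)) = 31/20 m/s
check:
stop time T_s = (31/20)/(5/2) = 0.6200 s
robot covers v_R·T_r = 1.5500·0.3000 = 0.4650 m before braking
robot under decel: 1.5500²/(2·2.5000) = 0.4805 m
person approaches 1.2000·(0.3000+0.6200) = 1.1040 m
residual clearance needed = 0.0200+0.1000+0.0000 = 0.1200 m
sum ≈ 0.4650+0.4805+1.1040+0.1200 ≈ 2.1695 m = S ✓

v_R_max = 31/20 m/s = 1.5500 m/s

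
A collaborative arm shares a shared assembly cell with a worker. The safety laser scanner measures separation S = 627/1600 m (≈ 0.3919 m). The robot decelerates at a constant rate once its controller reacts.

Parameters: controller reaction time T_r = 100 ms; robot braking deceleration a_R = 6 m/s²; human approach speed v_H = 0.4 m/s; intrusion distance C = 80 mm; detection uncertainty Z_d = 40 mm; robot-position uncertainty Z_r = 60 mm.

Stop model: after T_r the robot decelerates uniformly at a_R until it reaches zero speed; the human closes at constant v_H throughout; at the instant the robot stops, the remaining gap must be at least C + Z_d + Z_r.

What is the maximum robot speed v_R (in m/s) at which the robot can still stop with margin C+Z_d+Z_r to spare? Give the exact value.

v_R_max = 3/4 m/s = 0.7500 m/s

collect terms ⇒ (1/12)·v_R² + (1/6)·v_R + (-11/64) = 0
  disc = (1/6)² − 4·(1/12)·(-11/64) = 49/576 ; √disc = 7/24
  v_R = (−(1/6) + 7/24) / (2·(1/12)) = 3/4 m/s
check:
T_s = v_R/a_R = (3/4)/6 = 0.1250 s
robot covers v_R·T_r = 0.7500·0.1000 = 0.0750 m before braking
robot under decel: 0.7500²/(2·6.0000) = 0.0469 m
person approaches 0.4000·(0.1000+0.1250) = 0.0900 m
C+Z_d+Z_r = 0.0800+0.0400+0.0600 = 0.1800 m
sum ≈ 0.0750+0.0469+0.0900+0.1800 ≈ 0.3919 m = S ✓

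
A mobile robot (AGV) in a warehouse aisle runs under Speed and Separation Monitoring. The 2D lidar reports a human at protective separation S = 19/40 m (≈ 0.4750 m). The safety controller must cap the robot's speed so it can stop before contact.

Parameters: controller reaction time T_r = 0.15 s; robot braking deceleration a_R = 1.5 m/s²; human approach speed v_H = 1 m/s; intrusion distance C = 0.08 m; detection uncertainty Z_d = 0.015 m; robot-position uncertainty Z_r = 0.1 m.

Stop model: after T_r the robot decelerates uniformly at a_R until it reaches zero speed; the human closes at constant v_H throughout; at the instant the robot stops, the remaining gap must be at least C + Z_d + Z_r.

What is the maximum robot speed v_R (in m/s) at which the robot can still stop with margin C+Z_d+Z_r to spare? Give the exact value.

v_R_max = 3/20 m/s = 0.1500 m/s

at the boundary: (1/3)·v² + (49/60)·v + (-13/100) = 0
  disc = (49/60)² − 4·(1/3)·(-13/100) = 121/144 ; √disc = 11/12
  v_R = (−(49/60) + 11/12) / (2·(1/3)) = 3/20 m/s
check:
stop time T_s = (3/20)/(3/2) = 0.1000 s
robot in T_r: 0.1500·0.1500 = 0.0225 m
robot under decel: 0.1500²/(2·1.5000) = 0.0075 m
human closes 1.0000·0.2500 = 0.2500 m
margins: 0.0800+0.0150+0.1000 = 0.1950 m
sum ≈ 0.0225+0.0075+0.2500+0.1950 ≈ 0.4750 m = S ✓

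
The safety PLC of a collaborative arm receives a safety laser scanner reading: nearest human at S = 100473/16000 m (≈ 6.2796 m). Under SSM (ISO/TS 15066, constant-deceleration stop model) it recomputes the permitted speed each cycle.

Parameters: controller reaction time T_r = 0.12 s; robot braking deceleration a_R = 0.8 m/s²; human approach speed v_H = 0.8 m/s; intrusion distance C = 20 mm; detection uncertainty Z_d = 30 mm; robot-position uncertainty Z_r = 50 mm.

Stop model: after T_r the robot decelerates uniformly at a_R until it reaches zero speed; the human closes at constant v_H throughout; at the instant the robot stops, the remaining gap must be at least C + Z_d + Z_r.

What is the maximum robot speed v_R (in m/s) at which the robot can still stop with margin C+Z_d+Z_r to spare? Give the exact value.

collect terms ⇒ (5/8)·v_R² + (28/25)·v_R + (-97337/16000) = 0
  disc = (28/25)² − 4·(5/8)·(-97337/16000) = 2634129/160000 ; √disc = 1623/400
  v_R = (−(28/25) + 1623/400) / (2·(5/8)) = 47/20 m/s
check:
braking lasts T_s = (47/20)/(4/5) = 2.9375 s
robot covers v_R·T_r = 2.3500·0.1200 = 0.2820 m before braking
robot under decel: 2.3500²/(2·0.8000) = 3.4516 m
person approaches 0.8000·(0.1200+2.9375) = 2.4460 m
margins: 0.0200+0.0300+0.0500 = 0.1000 m
sum ≈ 0.2820+3.4516+2.4460+0.1000 ≈ 6.2796 m = S ✓

v_R_max = 47/20 m/s = 2.3500 m/s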